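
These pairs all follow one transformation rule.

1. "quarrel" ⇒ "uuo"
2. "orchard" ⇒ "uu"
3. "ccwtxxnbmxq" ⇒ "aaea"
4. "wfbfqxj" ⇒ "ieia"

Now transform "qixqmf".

ai

Each output is the input with this applied: shift every letter 3 places forward in the alphabet (wrapping around), then keep only the vowels.
"qixqmf" → "tlatpi" → "ai".
(Check on "ccwtxxnbmxq": → "ffzwaaqepat" → "aaea" ✓)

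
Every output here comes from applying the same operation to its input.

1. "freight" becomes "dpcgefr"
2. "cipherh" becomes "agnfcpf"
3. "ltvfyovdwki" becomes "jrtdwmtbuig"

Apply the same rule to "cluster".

In each case the input is transformed by: shift every letter 2 places backward in the alphabet (wrapping around).
Applying that to "cluster" gives "ajsqrcp".

ajsqrcp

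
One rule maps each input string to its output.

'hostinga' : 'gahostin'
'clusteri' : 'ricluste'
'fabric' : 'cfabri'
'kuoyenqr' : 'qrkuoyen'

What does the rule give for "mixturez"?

ezmixtur

Looking at the pairs, the operation is to swap the front and back halves of the string, then move the first 2 characters to the end (rotate left by 2).
On "mixturez": the first step gives "urezmixt", and the second then gives "ezmixtur".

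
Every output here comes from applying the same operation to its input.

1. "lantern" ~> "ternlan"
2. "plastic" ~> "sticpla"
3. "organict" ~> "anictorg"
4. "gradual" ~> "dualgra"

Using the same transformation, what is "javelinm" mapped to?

elinmjav

The pattern: move the first 3 characters to the end (rotate left by 3).
Doing the same to "javelinm": "elinmjav".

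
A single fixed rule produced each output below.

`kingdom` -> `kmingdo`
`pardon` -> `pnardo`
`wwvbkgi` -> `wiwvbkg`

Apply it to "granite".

What's happening: swap the first and last characters, then move the last character to the front.
On "granite": the first step gives "eranitg", and the second then gives "geranit".

geranit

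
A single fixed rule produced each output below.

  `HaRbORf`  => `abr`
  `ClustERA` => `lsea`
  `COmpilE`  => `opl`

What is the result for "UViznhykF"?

Each output is the input with this applied: keep every other character starting from the second (positions 2nd, 4th, 6th, ...), then convert every letter to lowercase.
Working it through for "UViznhykF": intermediate "Vzhk", final "vzhk".

vzhk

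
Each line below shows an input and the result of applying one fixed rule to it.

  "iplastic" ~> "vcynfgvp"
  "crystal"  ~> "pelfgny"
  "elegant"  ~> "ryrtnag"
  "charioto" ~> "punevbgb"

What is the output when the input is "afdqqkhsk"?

In each case the input is transformed by: shift every letter 13 places forward in the alphabet (wrapping around) — i.e. ROT13.
Doing the same to "afdqqkhsk": "nsqddxufx".

nsqddxufx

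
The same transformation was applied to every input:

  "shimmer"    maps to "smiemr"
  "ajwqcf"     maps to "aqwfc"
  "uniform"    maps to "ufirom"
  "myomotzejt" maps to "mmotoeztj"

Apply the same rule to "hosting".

What's happening: swap each adjacent pair of characters (1↔2, 3↔4, ...), then delete the first character.
Applying both steps to "hosting": "ohtsnig", then "htsnig".
(Check on "myomotzejt": → "ymmotoeztj" → "mmotoeztj" ✓)

htsnig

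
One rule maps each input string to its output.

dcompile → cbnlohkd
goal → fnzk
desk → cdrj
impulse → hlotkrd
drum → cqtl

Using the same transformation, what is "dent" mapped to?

cdms

Each output is the input with this applied: shift every letter 1 place backward in the alphabet (wrapping around).
For "dent" the result is "cdms".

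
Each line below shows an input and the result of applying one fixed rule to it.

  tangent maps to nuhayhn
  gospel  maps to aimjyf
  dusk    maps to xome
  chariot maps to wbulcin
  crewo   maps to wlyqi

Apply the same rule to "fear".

zyul

The rule is to shift every letter 6 places backward in the alphabet (wrapping around).
Applying that to "fear" gives "zyul".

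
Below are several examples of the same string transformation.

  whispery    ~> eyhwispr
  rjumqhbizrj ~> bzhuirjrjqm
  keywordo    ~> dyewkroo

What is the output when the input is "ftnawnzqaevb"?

Rule — sort the characters into alphabetical order, then take characters alternately from the front and the back (1st, last, 2nd, 2nd-last, ...).
"ftnawnzqaevb" → "azawbvetfqnn".
(Check on "rjumqhbizrj": → "bhijjmqrruz" → "bzhuirjrjqm" ✓)

azawbvetfqnn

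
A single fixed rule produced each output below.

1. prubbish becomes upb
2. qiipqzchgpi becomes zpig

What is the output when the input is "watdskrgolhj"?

In each case the input is transformed by: sort the characters into reverse alphabetical order, then keep one character in every 3, starting at position 1 (positions 1st, 4th, 7th, ...).
For "watdskrgolhj" the result is "wrkg".

wrkg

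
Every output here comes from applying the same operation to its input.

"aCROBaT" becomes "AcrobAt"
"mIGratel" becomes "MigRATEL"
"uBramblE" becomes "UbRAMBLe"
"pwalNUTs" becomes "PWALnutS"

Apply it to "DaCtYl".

dAcTyL

In each case the input is transformed by: flip the case of every letter.
For "DaCtYl" the result is "dAcTyL".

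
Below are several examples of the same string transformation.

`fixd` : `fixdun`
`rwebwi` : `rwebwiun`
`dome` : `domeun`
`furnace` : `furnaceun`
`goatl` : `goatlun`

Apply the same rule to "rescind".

rescindun

What's happening: append "un".
For "rescind" the result is "rescindun".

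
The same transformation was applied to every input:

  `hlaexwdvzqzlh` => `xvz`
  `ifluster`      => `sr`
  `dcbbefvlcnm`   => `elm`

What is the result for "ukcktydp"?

In each case the input is transformed by: keep one character in every 3, starting at position 2 (positions 2nd, 5th, 8th, ...), then delete the first character.
Starting from "ukcktydp": after the first operation, "ktp"; after the second, "tp".

tp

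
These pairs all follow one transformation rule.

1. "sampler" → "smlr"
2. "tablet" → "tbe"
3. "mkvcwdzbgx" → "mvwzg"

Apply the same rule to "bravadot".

baao

The pattern: keep every other character starting from the first (positions 1st, 3rd, 5th, ...).
"bravadot" → "baao".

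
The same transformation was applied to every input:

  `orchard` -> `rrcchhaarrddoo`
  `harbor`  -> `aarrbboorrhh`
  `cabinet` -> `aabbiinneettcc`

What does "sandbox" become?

aannddbbooxxss

The pattern: double every character, then move the first 2 characters to the end (rotate left by 2).
On "sandbox" that produces "aannddbbooxxss".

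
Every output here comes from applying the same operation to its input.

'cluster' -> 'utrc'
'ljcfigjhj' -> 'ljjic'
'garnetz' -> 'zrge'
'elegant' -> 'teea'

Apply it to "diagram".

rmda

Each output is the input with this applied: keep every other character starting from the first (positions 1st, 3rd, 5th, ...), then sort the characters into reverse alphabetical order.
For "diagram", step one produces "darm"; step two turns that into "rmda".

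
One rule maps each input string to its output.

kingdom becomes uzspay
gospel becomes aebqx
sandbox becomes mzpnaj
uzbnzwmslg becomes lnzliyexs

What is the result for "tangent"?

mzsqzf

The rule is to delete the first character, then shift every letter 12 places forward in the alphabet (wrapping around).
So "tangent" becomes "mzsqzf".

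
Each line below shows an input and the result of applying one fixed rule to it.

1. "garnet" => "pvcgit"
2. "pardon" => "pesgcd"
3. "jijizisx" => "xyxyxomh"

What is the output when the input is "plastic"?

aehpxir

Each output is the input with this applied: swap each adjacent pair of characters (1↔2, 3↔4, ...), then shift every letter 11 places backward in the alphabet (wrapping around).
Applying that to "plastic" gives "aehpxir".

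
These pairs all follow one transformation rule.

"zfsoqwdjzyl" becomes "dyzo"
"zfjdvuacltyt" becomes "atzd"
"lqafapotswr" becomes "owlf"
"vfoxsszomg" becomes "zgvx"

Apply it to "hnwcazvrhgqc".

vghc

The transformation: keep one character in every 3, starting at position 1 (positions 1st, 4th, 7th, ...), then move the last 2 characters to the front (rotate right by 2).
Applying both steps to "hnwcazvrhgqc": "hcvg", then "vghc".
(Check on "zfjdvuacltyt": → "zdat" → "atzd" ✓)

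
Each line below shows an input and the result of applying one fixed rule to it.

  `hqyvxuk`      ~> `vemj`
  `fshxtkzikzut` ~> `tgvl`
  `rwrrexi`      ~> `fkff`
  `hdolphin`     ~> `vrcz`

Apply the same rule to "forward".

The transformation: shift every letter 12 places backward in the alphabet (wrapping around), then keep only the first 4 characters.
On "forward": the first step gives "tcfkofr", and the second then gives "tcfk".

tcfk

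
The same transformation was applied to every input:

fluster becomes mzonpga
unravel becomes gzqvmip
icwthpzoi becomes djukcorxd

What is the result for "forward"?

The pattern: shift every letter 5 places backward in the alphabet (wrapping around), then reverse the string.
"forward" → "ymvrmja".

ymvrmja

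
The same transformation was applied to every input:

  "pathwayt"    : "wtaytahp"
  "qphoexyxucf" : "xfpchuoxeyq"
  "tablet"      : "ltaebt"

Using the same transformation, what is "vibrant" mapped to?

rtinbav

What's happening: take characters alternately from the front and the back (1st, last, 2nd, 2nd-last, ...), then swap the first and last characters.
For "vibrant", step one produces "vtinbar"; step two turns that into "rtinbav".
(Check on "qphoexyxucf": → "qfpchuoxeyx" → "xfpchuoxeyq" ✓)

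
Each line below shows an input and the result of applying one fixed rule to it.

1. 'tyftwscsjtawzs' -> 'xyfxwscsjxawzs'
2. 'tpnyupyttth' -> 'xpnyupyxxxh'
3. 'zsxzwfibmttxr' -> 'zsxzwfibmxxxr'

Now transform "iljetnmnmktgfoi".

iljexnmnmkxgfoi

Looking at the pairs, the operation is to replace every "t" with "x".
Doing the same to "iljetnmnmktgfoi": "iljexnmnmkxgfoi".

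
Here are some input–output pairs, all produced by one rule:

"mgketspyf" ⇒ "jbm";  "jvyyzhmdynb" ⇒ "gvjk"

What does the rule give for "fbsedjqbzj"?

cbng

Each output is the input with this applied: shift every letter 3 places backward in the alphabet (wrapping around), then keep one character in every 3, starting at position 1 (positions 1st, 4th, 7th, ...).
Working it through for "fbsedjqbzj": intermediate "cypbagnywg", final "cbng".
(Check on "jvyyzhmdynb": → "gsvvwejavky" → "gvjk" ✓)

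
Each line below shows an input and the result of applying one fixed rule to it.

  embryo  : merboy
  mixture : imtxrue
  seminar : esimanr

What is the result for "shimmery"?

hsmiemyr

The transformation: swap each adjacent pair of characters (1↔2, 3↔4, ...).
"shimmery" → "hsmiemyr".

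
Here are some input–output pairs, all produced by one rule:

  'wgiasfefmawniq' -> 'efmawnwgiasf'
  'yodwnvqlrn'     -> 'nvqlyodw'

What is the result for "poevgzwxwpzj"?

zwxwppoevg

The pattern: delete the last 2 characters, then swap the front and back halves of the string.
"poevgzwxwpzj" → "zwxwppoevg".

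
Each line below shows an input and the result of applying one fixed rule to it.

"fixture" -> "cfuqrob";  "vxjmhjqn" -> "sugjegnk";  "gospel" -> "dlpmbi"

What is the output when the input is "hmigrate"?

ejfdoxqb

Rule — shift every letter 3 places backward in the alphabet (wrapping around).
Doing the same to "hmigrate": "ejfdoxqb".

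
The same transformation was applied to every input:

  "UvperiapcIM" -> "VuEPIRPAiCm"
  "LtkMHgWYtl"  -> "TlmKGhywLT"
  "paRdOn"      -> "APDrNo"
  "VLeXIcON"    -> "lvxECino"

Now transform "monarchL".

OMANCRlH

In each case the input is transformed by: swap each adjacent pair of characters (1↔2, 3↔4, ...), then flip the case of every letter.
Working it through for "monarchL": intermediate "omancrLh", final "OMANCRlH".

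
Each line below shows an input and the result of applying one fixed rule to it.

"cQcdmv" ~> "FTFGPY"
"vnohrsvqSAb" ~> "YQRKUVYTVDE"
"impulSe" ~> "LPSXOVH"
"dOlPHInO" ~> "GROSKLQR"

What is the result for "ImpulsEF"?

Looking at the pairs, the operation is to shift every letter 3 places forward in the alphabet (wrapping around), then convert every letter to uppercase.
So "ImpulsEF" becomes "LPSXOVHI".
(Check on "cQcdmv": → "fTfgpy" → "FTFGPY" ✓)

LPSXOVHI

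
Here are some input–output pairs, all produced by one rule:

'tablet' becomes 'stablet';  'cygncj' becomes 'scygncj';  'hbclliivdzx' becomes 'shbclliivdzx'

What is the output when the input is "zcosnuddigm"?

szcosnuddigm

The rule is to prepend "s".
For "zcosnuddigm" the result is "szcosnuddigm".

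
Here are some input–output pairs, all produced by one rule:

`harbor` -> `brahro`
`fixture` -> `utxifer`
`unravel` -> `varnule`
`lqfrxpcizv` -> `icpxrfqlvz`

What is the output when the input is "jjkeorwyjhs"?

jywroekjjsh

The pattern: reverse the string, then move the first 2 characters to the end (rotate left by 2).
"jjkeorwyjhs" → "shjywroekjj" → "jywroekjjsh".
(Check on "fixture": → "erutxif" → "utxifer" ✓)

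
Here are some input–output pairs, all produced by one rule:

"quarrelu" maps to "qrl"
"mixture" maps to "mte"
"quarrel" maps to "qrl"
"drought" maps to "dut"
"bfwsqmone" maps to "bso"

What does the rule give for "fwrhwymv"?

fhm

In each case the input is transformed by: keep one character in every 3, starting at position 1 (positions 1st, 4th, 7th, ...).
Doing the same to "fwrhwymv": "fhm".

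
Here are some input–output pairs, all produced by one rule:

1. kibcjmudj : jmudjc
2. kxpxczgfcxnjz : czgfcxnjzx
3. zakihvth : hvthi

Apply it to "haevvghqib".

vghqibv

Each output is the input with this applied: delete the first 3 characters, then move the first character to the end.
Working it through for "haevvghqib": intermediate "vvghqib", final "vghqibv".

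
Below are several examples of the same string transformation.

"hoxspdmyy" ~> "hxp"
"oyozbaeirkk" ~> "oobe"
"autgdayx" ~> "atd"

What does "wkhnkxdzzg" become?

whkd

What's happening: delete the last 3 characters, then keep every other character starting from the first (positions 1st, 3rd, 5th, ...).
Doing the same to "wkhnkxdzzg": "whkd".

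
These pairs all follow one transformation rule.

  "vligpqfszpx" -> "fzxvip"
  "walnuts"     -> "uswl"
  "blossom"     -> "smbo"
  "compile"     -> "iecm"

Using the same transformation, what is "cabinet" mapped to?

ntcb

Looking at the pairs, the operation is to keep every other character starting from the first (positions 1st, 3rd, 5th, ...), then swap the front and back halves of the string.
Applying both steps to "cabinet": "cbnt", then "ntcb".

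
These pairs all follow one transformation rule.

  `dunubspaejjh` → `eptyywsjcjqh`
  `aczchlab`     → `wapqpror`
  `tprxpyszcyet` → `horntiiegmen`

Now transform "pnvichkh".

The transformation: swap the front and back halves of the string, then shift every letter 11 places backward in the alphabet (wrapping around).
On "pnvichkh": the first step gives "chkhpnvi", and the second then gives "rwzweckx".

rwzweckx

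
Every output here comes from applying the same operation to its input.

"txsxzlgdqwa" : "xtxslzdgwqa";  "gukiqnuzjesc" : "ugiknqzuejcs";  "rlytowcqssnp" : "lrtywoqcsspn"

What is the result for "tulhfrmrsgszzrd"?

uthlrfrmgszsrzd

The transformation: swap each adjacent pair of characters (1↔2, 3↔4, ...).
So "tulhfrmrsgszzrd" becomes "uthlrfrmgszsrzd".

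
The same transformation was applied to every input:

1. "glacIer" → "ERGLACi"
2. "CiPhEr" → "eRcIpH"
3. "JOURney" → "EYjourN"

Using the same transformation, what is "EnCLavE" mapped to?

Rule — move the last 2 characters to the front (rotate right by 2), then flip the case of every letter.
For "EnCLavE", step one produces "vEEnCLa"; step two turns that into "VeeNclA".

VeeNclA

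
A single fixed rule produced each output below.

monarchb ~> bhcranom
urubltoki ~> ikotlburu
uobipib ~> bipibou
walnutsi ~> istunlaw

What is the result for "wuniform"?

mrofinuw

The rule is to reverse the string.
Doing the same to "wuniform": "mrofinuw".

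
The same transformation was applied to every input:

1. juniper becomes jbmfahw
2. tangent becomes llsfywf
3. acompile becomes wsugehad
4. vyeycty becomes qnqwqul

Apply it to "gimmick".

The transformation: move the last character to the front, then shift every letter 8 places backward in the alphabet (wrapping around).
For "gimmick", step one produces "kgimmic"; step two turns that into "cyaeeau".

cyaeeau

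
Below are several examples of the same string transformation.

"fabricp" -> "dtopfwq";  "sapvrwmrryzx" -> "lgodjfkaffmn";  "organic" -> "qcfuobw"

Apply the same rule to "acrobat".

hoqfcpo

The pattern: move the last character to the front, then shift every letter 12 places backward in the alphabet (wrapping around).
"acrobat" → "tacroba" → "hoqfcpo".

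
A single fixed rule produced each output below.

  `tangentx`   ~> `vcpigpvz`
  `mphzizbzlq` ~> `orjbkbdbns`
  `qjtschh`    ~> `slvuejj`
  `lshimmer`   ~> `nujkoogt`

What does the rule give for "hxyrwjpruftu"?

The rule is to shift every letter 2 places forward in the alphabet (wrapping around).
Applying that to "hxyrwjpruftu" gives "jzatylrtwhvw".

jzatylrtwhvw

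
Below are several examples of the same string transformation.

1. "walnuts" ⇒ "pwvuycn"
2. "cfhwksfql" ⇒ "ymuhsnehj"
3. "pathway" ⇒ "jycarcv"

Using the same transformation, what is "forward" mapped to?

yctfhqt

Rule — shift every letter 2 places forward in the alphabet (wrapping around), then move the first 3 characters to the end (rotate left by 3).
On "forward": the first step gives "hqtyctf", and the second then gives "yctfhqt".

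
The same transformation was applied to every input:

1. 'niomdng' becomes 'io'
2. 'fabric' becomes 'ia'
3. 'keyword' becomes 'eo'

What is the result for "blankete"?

eae

Rule — move the last 2 characters to the front (rotate right by 2), then keep only the vowels.
Applying both steps to "blankete": "teblanke", then "eae".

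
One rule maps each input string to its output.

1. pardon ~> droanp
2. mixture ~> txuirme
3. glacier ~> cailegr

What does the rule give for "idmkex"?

kmedxi

The rule is to move the first 3 characters to the end (rotate left by 3), then take characters alternately from the front and the back (1st, last, 2nd, 2nd-last, ...).
"idmkex" → "kexidm" → "kmedxi".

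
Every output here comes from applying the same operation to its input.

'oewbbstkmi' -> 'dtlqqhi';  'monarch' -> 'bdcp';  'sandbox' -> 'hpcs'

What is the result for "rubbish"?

gjqq

Each output is the input with this applied: shift every letter 11 places backward in the alphabet (wrapping around), then delete the last 3 characters.
Applying both steps to "rubbish": "gjqqxhw", then "gjqq".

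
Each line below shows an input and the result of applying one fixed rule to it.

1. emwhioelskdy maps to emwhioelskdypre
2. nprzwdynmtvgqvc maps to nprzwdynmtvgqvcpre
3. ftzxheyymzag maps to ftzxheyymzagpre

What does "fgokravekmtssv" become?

Each output is the input with this applied: append "pre".
Doing the same to "fgokravekmtssv": "fgokravekmtssvpre".

fgokravekmtssvpre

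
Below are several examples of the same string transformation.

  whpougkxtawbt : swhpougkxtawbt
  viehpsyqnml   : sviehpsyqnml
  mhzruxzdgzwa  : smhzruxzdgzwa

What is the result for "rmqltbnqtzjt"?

The transformation: prepend "s".
For "rmqltbnqtzjt" the result is "srmqltbnqtzjt".

srmqltbnqtzjt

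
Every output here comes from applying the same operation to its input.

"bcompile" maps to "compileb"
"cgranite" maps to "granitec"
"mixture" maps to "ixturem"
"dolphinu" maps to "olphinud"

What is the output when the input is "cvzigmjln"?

vzigmjlnc

Looking at the pairs, the operation is to move the first character to the end.
Doing the same to "cvzigmjln": "vzigmjlnc".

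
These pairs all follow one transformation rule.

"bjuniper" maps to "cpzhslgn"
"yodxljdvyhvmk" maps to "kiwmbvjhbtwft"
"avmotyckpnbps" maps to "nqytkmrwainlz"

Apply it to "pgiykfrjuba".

zynegwidphs

What's happening: shift every letter 2 places backward in the alphabet (wrapping around), then move the last 2 characters to the front (rotate right by 2).
Starting from "pgiykfrjuba": after the first operation, "negwidphszy"; after the second, "zynegwidphs".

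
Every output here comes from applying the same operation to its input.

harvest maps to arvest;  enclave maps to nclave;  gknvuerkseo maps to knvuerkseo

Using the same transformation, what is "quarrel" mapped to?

uarrel

Rule — delete the first character.
On "quarrel" that produces "uarrel".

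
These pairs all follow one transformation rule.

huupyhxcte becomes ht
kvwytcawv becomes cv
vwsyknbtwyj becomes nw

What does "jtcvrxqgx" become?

Rule — keep one character in every 3, starting at position 3 (positions 3rd, 6th, 9th, ...), then delete the first character.
Applying both steps to "jtcvrxqgx": "cxx", then "xx".

xx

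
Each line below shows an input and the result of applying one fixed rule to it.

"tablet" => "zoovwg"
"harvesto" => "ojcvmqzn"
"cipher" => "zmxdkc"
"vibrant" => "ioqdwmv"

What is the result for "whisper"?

The rule is to move the last 2 characters to the front (rotate right by 2), then shift every letter 5 places backward in the alphabet (wrapping around).
On "whisper": the first step gives "erwhisp", and the second then gives "zmrcdnk".

zmrcdnk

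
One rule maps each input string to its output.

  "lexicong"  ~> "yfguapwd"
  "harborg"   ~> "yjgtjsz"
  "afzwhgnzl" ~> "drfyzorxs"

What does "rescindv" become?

What's happening: shift every letter 8 places backward in the alphabet (wrapping around), then reverse the string.
Working it through for "rescindv": intermediate "jwkuafvn", final "nvfaukwj".

nvfaukwj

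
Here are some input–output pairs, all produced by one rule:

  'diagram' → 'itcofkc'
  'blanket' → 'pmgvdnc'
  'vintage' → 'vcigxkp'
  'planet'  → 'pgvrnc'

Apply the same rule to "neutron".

The transformation: shift every letter 2 places forward in the alphabet (wrapping around), then move the first 3 characters to the end (rotate left by 3).
Working it through for "neutron": intermediate "pgwvtqp", final "vtqppgw".

vtqppgw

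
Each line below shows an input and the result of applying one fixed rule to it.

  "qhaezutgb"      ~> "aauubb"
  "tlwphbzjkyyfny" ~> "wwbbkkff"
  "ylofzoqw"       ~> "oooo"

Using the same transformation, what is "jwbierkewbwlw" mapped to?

In each case the input is transformed by: keep one character in every 3, starting at position 3 (positions 3rd, 6th, 9th, ...), then double every character.
Working it through for "jwbierkewbwlw": intermediate "brwl", final "bbrrwwll".

bbrrwwll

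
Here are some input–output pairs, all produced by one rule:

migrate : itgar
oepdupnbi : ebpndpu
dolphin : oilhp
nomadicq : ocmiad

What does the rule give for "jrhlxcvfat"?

rahflvxc

Each output is the input with this applied: take characters alternately from the front and the back (1st, last, 2nd, 2nd-last, ...), then delete the first 2 characters.
On "jrhlxcvfat": the first step gives "jtrahflvxc", and the second then gives "rahflvxc".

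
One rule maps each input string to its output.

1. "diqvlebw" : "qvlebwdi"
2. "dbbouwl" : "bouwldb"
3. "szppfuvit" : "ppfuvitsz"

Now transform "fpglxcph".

glxcphfp

In each case the input is transformed by: move the first 2 characters to the end (rotate left by 2).
Doing the same to "fpglxcph": "glxcphfp".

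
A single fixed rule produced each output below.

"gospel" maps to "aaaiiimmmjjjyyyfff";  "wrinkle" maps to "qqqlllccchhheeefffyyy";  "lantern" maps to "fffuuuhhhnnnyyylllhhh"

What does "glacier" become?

aaafffuuuwwwcccyyylll

In each case the input is transformed by: repeat every character 3 times, then shift every letter 6 places backward in the alphabet (wrapping around).
On "glacier": the first step gives "ggglllaaaccciiieeerrr", and the second then gives "aaafffuuuwwwcccyyylll".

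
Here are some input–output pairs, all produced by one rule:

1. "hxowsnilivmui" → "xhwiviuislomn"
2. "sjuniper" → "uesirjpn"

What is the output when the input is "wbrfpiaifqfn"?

What's happening: sort the characters into reverse alphabetical order, then take characters alternately from the front and the back (1st, last, 2nd, 2nd-last, ...).
Starting from "wbrfpiaifqfn": after the first operation, "wrqpniifffba"; after the second, "warbqfpfnfii".

warbqfpfnfii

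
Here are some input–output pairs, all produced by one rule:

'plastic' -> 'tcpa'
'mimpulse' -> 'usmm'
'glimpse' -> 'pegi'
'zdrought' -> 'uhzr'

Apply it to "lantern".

What's happening: keep every other character starting from the first (positions 1st, 3rd, 5th, ...), then move the first 2 characters to the end (rotate left by 2).
Working it through for "lantern": intermediate "lnen", final "enln".

enln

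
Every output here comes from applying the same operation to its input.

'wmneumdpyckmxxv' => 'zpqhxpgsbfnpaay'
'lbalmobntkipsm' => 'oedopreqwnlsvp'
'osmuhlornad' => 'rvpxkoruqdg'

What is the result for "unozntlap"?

The pattern: shift every letter 3 places forward in the alphabet (wrapping around).
"unozntlap" → "xqrcqwods".

xqrcqwods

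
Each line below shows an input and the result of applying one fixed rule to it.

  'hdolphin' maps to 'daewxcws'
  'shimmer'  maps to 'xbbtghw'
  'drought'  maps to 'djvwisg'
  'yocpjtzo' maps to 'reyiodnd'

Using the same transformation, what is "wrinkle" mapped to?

xczatlg

Rule — move the first 2 characters to the end (rotate left by 2), then shift every letter 11 places backward in the alphabet (wrapping around).
For "wrinkle", step one produces "inklewr"; step two turns that into "xczatlg".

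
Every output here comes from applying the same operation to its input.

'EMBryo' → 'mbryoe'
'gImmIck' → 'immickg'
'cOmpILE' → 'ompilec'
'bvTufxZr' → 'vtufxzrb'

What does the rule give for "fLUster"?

In each case the input is transformed by: move the first character to the end, then convert every letter to lowercase.
On "fLUster": the first step gives "LUsterf", and the second then gives "lusterf".
(Check on "cOmpILE": → "OmpILEc" → "ompilec" ✓)

lusterf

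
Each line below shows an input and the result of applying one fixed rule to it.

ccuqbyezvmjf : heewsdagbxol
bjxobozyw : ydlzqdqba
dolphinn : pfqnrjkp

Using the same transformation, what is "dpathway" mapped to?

The pattern: shift every letter 2 places forward in the alphabet (wrapping around), then move the last character to the front.
For "dpathway", step one produces "frcvjyca"; step two turns that into "afrcvjyc".

afrcvjyc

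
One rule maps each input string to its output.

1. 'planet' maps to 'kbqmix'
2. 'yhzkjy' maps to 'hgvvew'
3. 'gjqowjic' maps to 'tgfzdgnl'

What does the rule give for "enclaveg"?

xsbdbkzi

In each case the input is transformed by: swap the front and back halves of the string, then shift every letter 3 places backward in the alphabet (wrapping around).
For "enclaveg" the result is "xsbdbkzi".
(Check on "gjqowjic": → "wjicgjqo" → "tgfzdgnl" ✓)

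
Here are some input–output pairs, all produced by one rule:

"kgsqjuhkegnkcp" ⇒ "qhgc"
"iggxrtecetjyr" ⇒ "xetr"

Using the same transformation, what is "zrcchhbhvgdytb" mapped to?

cbgt

The transformation: keep one character in every 3, starting at position 1 (positions 1st, 4th, 7th, ...), then delete the first character.
Applying that to "zrcchhbhvgdytb" gives "cbgt".
(Check on "iggxrtecetjyr": → "ixetr" → "xetr" ✓)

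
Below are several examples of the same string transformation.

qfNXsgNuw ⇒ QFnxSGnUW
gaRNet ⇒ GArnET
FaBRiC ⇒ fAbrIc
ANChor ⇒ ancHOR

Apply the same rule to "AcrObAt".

aCRoBaT

What's happening: flip the case of every letter.
Doing the same to "AcrObAt": "aCRoBaT".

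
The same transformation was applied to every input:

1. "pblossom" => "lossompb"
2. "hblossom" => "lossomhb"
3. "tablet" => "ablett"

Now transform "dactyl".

actyld

The pattern: move the last 2 characters to the front (rotate right by 2), then swap the front and back halves of the string.
For "dactyl", step one produces "yldact"; step two turns that into "actyld".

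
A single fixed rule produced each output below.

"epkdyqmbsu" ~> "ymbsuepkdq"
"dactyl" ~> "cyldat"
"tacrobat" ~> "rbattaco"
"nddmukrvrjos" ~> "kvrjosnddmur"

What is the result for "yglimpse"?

ipseyglm

The rule is to swap the front and back halves of the string, then swap the first and last characters.
Working it through for "yglimpse": intermediate "mpseygli", final "ipseyglm".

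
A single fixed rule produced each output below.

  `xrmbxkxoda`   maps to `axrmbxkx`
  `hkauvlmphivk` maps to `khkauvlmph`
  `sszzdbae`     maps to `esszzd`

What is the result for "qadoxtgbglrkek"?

In each case the input is transformed by: move the last character to the front, then delete the last 2 characters.
On "qadoxtgbglrkek" that produces "kqadoxtgbglr".

kqadoxtgbglr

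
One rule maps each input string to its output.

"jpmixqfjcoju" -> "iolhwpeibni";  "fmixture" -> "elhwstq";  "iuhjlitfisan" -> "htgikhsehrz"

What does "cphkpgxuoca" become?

bogjofwtnb

The transformation: shift every letter 1 place backward in the alphabet (wrapping around), then delete the last character.
Starting from "cphkpgxuoca": after the first operation, "bogjofwtnbz"; after the second, "bogjofwtnb".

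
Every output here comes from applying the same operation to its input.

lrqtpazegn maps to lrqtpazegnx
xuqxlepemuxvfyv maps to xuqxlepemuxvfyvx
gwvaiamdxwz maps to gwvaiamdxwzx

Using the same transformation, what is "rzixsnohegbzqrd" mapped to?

Rule — append "x".
Doing the same to "rzixsnohegbzqrd": "rzixsnohegbzqrdx".

rzixsnohegbzqrdx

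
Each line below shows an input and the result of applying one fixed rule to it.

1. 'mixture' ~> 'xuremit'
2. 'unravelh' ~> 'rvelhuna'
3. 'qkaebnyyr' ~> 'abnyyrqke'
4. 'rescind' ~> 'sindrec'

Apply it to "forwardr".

rardrfow

The pattern: move the first 3 characters to the end (rotate left by 3), then swap the first and last characters.
Starting from "forwardr": after the first operation, "wardrfor"; after the second, "rardrfow".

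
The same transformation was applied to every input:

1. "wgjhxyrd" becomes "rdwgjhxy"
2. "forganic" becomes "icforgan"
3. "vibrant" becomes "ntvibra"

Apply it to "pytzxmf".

mfpytzx

The pattern: move the last 2 characters to the front (rotate right by 2).
Applying that to "pytzxmf" gives "mfpytzx".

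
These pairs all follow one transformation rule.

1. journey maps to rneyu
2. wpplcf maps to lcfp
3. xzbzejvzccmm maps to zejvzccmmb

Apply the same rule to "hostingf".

The pattern: delete the first 2 characters, then move the first character to the end.
On "hostingf": the first step gives "stingf", and the second then gives "tingfs".

tingfs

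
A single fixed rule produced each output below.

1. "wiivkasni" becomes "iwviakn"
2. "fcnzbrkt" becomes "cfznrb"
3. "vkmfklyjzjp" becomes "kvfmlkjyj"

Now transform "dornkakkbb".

odnrakkk

Each output is the input with this applied: swap each adjacent pair of characters (1↔2, 3↔4, ...), then delete the last 2 characters.
For "dornkakkbb", step one produces "odnrakkkbb"; step two turns that into "odnrakkk".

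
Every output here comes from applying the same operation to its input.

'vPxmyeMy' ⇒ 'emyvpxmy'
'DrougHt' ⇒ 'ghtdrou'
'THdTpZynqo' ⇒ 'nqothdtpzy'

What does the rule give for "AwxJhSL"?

Each output is the input with this applied: move the last 3 characters to the front (rotate right by 3), then convert every letter to lowercase.
Applying both steps to "AwxJhSL": "hSLAwxJ", then "hslawxj".

hslawxj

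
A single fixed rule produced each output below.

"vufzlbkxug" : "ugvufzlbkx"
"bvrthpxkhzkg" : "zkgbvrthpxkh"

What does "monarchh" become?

The pattern: move the first 3 characters to the end (rotate left by 3), then swap the front and back halves of the string.
For "monarchh", step one produces "archhmon"; step two turns that into "hmonarch".

hmonarch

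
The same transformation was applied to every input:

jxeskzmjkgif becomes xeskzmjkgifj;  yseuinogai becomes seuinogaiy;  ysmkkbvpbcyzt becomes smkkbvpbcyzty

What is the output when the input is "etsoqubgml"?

tsoqubgmle

In each case the input is transformed by: move the first character to the end.
On "etsoqubgml" that produces "tsoqubgmle".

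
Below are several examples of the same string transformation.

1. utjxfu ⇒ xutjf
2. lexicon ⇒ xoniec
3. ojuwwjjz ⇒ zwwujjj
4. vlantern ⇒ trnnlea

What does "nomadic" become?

omidca

The transformation: delete the first character, then sort the characters into reverse alphabetical order.
Working it through for "nomadic": intermediate "omadic", final "omidca".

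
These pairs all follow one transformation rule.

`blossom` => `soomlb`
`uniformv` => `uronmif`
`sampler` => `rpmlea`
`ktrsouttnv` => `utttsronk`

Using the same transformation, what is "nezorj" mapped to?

ronje

The rule is to sort the characters into reverse alphabetical order, then delete the first character.
On "nezorj": the first step gives "zronje", and the second then gives "ronje".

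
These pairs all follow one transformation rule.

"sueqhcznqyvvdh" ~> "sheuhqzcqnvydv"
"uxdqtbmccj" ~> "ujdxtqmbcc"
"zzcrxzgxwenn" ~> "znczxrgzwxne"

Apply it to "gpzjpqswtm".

gmzppjsqtw

Rule — move the last character to the front, then swap each adjacent pair of characters (1↔2, 3↔4, ...).
"gpzjpqswtm" → "mgpzjpqswt" → "gmzppjsqtw".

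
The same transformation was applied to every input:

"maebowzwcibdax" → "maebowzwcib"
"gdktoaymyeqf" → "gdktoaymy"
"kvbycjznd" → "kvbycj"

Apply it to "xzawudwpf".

Each output is the input with this applied: delete the last 3 characters.
On "xzawudwpf" that produces "xzawud".

xzawud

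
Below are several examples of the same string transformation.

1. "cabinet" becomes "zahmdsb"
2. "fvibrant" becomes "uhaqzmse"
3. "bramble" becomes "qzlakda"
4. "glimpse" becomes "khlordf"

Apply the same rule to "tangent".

What's happening: move the first character to the end, then shift every letter 1 place backward in the alphabet (wrapping around).
"tangent" → "angentt" → "zmfdmss".
(Check on "bramble": → "rambleb" → "qzlakda" ✓)

zmfdmss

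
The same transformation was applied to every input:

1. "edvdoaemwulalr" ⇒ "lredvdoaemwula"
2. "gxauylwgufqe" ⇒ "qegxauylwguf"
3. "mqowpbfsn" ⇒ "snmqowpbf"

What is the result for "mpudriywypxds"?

dsmpudriywypx

The rule is to move the last 2 characters to the front (rotate right by 2).
So "mpudriywypxds" becomes "dsmpudriywypx".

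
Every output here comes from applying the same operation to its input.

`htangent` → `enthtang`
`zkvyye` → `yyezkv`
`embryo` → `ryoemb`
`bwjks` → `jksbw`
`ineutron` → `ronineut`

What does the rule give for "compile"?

ilecomp

In each case the input is transformed by: move the last 3 characters to the front (rotate right by 3).
For "compile" the result is "ilecomp".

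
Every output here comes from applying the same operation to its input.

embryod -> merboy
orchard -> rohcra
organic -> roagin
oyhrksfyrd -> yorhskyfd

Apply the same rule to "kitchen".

The transformation: swap each adjacent pair of characters (1↔2, 3↔4, ...), then delete the last character.
On "kitchen": the first step gives "ikctehn", and the second then gives "ikcteh".

ikcteh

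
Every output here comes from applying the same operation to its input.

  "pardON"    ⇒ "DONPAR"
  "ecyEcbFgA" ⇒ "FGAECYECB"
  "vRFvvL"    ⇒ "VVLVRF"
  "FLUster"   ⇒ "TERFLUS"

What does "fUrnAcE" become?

The transformation: move the last 3 characters to the front (rotate right by 3), then convert every letter to uppercase.
Applying that to "fUrnAcE" gives "ACEFURN".

ACEFURN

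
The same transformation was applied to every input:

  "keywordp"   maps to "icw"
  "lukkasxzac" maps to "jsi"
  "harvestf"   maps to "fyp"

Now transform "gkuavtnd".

Each output is the input with this applied: shift every letter 2 places backward in the alphabet (wrapping around), then keep only the first 3 characters.
Applying both steps to "gkuavtnd": "eisytrlb", then "eis".
(Check on "lukkasxzac": → "jsiiyqvxya" → "jsi" ✓)

eis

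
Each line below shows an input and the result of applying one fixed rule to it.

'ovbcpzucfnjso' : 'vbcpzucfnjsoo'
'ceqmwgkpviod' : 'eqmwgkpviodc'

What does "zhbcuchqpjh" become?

hbcuchqpjhz

In each case the input is transformed by: move the first character to the end.
Doing the same to "zhbcuchqpjh": "hbcuchqpjhz".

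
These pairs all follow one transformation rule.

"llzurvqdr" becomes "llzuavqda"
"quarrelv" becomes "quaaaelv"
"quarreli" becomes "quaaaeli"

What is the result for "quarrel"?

quaaael

The pattern: replace every "r" with "a".
So "quarrel" becomes "quaaael".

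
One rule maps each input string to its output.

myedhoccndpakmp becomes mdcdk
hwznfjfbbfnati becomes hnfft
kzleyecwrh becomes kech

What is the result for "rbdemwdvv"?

The rule is to keep one character in every 3, starting at position 1 (positions 1st, 4th, 7th, ...).
Doing the same to "rbdemwdvv": "red".

red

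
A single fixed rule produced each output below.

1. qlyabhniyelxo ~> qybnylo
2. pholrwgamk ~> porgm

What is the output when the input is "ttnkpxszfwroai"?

tnpsfra

The rule is to keep every other character starting from the first (positions 1st, 3rd, 5th, ...).
So "ttnkpxszfwroai" becomes "tnpsfra".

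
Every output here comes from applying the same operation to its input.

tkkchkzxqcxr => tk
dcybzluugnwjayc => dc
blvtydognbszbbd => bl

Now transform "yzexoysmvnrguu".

Each output is the input with this applied: keep only the first 2 characters.
For "yzexoysmvnrguu" the result is "yz".

yz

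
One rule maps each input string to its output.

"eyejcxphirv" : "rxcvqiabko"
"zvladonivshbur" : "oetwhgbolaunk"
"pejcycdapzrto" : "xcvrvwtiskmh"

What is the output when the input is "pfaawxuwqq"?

yttpqnpjj

The rule is to shift every letter 7 places backward in the alphabet (wrapping around), then delete the first character.
On "pfaawxuwqq": the first step gives "iyttpqnpjj", and the second then gives "yttpqnpjj".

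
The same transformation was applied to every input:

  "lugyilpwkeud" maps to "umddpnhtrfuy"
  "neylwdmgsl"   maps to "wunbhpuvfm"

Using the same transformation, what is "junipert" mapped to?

scdawnry

Rule — take characters alternately from the front and the back (1st, last, 2nd, 2nd-last, ...), then shift every letter 9 places forward in the alphabet (wrapping around).
"junipert" → "scdawnry".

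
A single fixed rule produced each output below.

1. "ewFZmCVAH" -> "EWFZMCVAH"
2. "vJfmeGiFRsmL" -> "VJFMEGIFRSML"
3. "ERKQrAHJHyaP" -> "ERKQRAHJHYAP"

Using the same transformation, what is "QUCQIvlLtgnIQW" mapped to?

Looking at the pairs, the operation is to convert every letter to uppercase.
Applying that to "QUCQIvlLtgnIQW" gives "QUCQIVLLTGNIQW".

QUCQIVLLTGNIQW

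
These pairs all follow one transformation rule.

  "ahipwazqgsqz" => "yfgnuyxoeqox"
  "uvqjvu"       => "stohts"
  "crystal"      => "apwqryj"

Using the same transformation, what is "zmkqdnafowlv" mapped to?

The rule is to shift every letter 2 places backward in the alphabet (wrapping around).
Doing the same to "zmkqdnafowlv": "xkioblydmujt".

xkioblydmujt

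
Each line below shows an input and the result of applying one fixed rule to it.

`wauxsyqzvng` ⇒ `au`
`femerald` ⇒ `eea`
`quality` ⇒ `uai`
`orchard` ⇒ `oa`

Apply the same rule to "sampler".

ae

The pattern: keep only the vowels.
On "sampler" that produces "ae".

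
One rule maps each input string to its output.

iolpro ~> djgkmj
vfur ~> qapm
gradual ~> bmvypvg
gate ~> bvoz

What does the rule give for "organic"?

Looking at the pairs, the operation is to shift every letter 5 places backward in the alphabet (wrapping around).
For "organic" the result is "jmbvidx".

jmbvidx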